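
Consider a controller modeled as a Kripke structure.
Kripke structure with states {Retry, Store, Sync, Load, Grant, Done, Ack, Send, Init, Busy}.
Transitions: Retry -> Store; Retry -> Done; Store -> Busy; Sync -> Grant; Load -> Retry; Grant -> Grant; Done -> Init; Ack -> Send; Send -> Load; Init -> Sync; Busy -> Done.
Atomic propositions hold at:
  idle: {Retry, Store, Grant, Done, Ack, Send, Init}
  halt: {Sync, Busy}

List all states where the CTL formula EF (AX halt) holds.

Sat(AX halt) = {s : every successor in {Sync, Busy}} = {Store, Init}
EF (AX halt): least fixpoint, start Z0 = {Store, Init}, add states with some successor in Z. Z1 = {Retry, Store, Done, Init}; Z2 = {Retry, Store, Load, Done, Init, Busy}; Z3 = {Retry, Store, Load, Done, Send, Init, Busy}; Z4 = {Retry, Store, Load, Done, Ack, Send, Init, Busy}; fixed.
Sat(EF (AX halt)) = {Retry, Store, Load, Done, Ack, Send, Init, Busy}

{Retry, Store, Load, Done, Ack, Send, Init, Busy}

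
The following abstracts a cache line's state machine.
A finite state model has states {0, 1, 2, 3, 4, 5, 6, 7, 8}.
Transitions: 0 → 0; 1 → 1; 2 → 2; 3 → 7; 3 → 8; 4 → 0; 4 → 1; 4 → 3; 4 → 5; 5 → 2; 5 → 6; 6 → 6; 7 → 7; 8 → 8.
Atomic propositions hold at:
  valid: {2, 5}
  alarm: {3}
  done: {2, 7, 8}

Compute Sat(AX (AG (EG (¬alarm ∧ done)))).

{2, 3, 7, 8}

Sat(¬alarm) = {0, 1, 2, 4, 5, 6, 7, 8}
Sat(¬alarm ∧ done) = {2, 7, 8}
EG (¬alarm ∧ done): greatest fixpoint, start Z0 = {2, 7, 8}, keep only states in Sat with some successor in Z. Already a fixed point.
Sat(EG (¬alarm ∧ done)) = {2, 7, 8}
AG (EG (¬alarm ∧ done)): greatest fixpoint, start Z0 = {2, 7, 8}, keep only states in Sat with every successor in Z. Already a fixed point.
Sat(AG (EG (¬alarm ∧ done))) = {2, 7, 8}
Sat(AX (AG (EG (¬alarm ∧ done)))) = {s : every successor in {2, 7, 8}} = {2, 3, 7, 8}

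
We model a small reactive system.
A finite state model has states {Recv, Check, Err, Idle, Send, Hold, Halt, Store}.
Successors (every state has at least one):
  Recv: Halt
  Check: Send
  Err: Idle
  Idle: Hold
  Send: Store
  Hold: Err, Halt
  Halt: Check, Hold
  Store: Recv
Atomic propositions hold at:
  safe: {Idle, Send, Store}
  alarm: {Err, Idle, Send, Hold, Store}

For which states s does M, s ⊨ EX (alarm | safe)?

Sat(alarm | safe) = {Err, Idle, Send, Hold, Store}
Sat(EX (alarm | safe)) = {s : some successor in {Err, Idle, Send, Hold, Store}} = {Check, Err, Idle, Send, Hold, Halt}

{Check, Err, Idle, Send, Hold, Halt}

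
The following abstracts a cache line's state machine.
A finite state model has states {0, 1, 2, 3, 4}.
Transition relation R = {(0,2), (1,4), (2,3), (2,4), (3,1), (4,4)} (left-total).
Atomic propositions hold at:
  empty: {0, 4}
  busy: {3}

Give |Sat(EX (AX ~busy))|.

Sat(~busy) = {0, 1, 2, 4}
Sat(AX ~busy) = {s : every successor in {0, 1, 2, 4}} = {0, 1, 3, 4}
Sat(EX (AX ~busy)) = {s : some successor in {0, 1, 3, 4}} = {1, 2, 3, 4}
|Sat(EX (AX ~busy))| = |{1, 2, 3, 4}| = 4.

4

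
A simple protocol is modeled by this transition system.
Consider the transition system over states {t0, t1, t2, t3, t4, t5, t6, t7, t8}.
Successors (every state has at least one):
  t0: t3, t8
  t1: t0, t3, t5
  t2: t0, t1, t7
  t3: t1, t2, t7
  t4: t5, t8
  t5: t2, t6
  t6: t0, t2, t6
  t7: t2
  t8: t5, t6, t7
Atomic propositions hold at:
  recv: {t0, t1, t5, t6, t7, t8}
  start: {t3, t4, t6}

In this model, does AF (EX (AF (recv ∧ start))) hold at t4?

Sat(recv ∧ start) = {t6}
AF (recv ∧ start): least fixpoint, start Z0 = {t6}, add states with every successor in Z. Already a fixed point.
Sat(AF (recv ∧ start)) = {t6}
Sat(EX (AF (recv ∧ start))) = {s : some successor in {t6}} = {t5, t6, t8}
AF (EX (AF (recv ∧ start))): least fixpoint, start Z0 = {t5, t6, t8}, add states with every successor in Z. Z1 = {t4, t5, t6, t8}; fixed.
Sat(AF (EX (AF (recv ∧ start)))) = {t4, t5, t6, t8}
t4 ∈ Sat(AF (EX (AF (recv ∧ start)))) = {t4, t5, t6, t8}, so the formula holds at t4.

Yes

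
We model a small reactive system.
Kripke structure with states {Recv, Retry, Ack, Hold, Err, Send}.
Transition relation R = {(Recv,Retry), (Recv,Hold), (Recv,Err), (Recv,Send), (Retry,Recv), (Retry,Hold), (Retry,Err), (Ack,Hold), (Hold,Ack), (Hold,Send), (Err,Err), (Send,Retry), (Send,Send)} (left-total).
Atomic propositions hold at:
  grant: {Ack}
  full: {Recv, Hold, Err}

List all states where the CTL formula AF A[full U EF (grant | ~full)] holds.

{Recv, Retry, Ack, Hold, Send}

Sat(~full) = {Retry, Ack, Send}
Sat(grant | ~full) = {Retry, Ack, Send}
EF (grant | ~full): least fixpoint, start Z0 = {Retry, Ack, Send}, add states with some successor in Z. Z1 = {Recv, Retry, Ack, Hold, Send}; fixed.
Sat(EF (grant | ~full)) = {Recv, Retry, Ack, Hold, Send}
A[full U EF (grant | ~full)]: least fixpoint, start Z0 = Sat(EF (grant | ~full)) = {Recv, Retry, Ack, Hold, Send}, add states in Sat(full) with every successor in Z. Already a fixed point.
Sat(A[full U EF (grant | ~full)]) = {Recv, Retry, Ack, Hold, Send}
AF A[full U EF (grant | ~full)]: least fixpoint, start Z0 = {Recv, Retry, Ack, Hold, Send}, add states with every successor in Z. Already a fixed point.
Sat(AF A[full U EF (grant | ~full)]) = {Recv, Retry, Ack, Hold, Send}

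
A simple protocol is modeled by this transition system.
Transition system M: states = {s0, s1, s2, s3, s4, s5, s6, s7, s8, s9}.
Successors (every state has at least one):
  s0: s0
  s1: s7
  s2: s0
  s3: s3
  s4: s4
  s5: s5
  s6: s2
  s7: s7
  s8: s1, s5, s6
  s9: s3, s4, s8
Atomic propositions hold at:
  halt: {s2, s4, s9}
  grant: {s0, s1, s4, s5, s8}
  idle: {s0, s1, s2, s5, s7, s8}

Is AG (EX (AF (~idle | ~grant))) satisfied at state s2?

Sat(~idle) = {s3, s4, s6, s9}
Sat(~grant) = {s2, s3, s6, s7, s9}
Sat(~idle | ~grant) = {s2, s3, s4, s6, s7, s9}
AF (~idle | ~grant): least fixpoint, start Z0 = {s2, s3, s4, s6, s7, s9}, add states with every successor in Z. Z1 = {s1, s2, s3, s4, s6, s7, s9}; fixed.
Sat(AF (~idle | ~grant)) = {s1, s2, s3, s4, s6, s7, s9}
Sat(EX (AF (~idle | ~grant))) = {s : some successor in {s1, s2, s3, s4, s6, s7, s9}} = {s1, s3, s4, s6, s7, s8, s9}
AG (EX (AF (~idle | ~grant))): greatest fixpoint, start Z0 = {s1, s3, s4, s6, s7, s8, s9}, keep only states in Sat with every successor in Z. Z1 = {s1, s3, s4, s7, s9}; Z2 = {s1, s3, s4, s7}; fixed.
Sat(AG (EX (AF (~idle | ~grant)))) = {s1, s3, s4, s7}
s2 ∉ Sat(AG (EX (AF (~idle | ~grant)))) = {s1, s3, s4, s7}, so the formula does not hold at s2.

No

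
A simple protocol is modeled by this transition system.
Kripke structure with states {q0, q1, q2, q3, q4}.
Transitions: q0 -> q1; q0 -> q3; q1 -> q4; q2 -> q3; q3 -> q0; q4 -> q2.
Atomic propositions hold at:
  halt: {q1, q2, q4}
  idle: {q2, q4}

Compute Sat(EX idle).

{q1, q4}

Sat(EX idle) = {s : some successor in {q2, q4}} = {q1, q4}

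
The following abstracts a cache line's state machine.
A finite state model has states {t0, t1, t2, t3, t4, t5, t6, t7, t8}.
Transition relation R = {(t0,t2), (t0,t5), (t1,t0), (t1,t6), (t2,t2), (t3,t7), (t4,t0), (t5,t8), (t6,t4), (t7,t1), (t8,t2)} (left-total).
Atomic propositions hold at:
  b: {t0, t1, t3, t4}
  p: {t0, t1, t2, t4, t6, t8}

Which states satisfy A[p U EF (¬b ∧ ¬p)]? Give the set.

Sat(¬b) = {t2, t5, t6, t7, t8}
Sat(¬p) = {t3, t5, t7}
Sat(¬b ∧ ¬p) = {t5, t7}
EF (¬b ∧ ¬p): least fixpoint, start Z0 = {t5, t7}, add states with some successor in Z. Z1 = {t0, t3, t5, t7}; Z2 = {t0, t1, t3, t4, t5, t7}; Z3 = {t0, t1, t3, t4, t5, t6, t7}; fixed.
Sat(EF (¬b ∧ ¬p)) = {t0, t1, t3, t4, t5, t6, t7}
A[p U EF (¬b ∧ ¬p)]: least fixpoint, start Z0 = Sat(EF (¬b ∧ ¬p)) = {t0, t1, t3, t4, t5, t6, t7}, add states in Sat(p) with every successor in Z. Already a fixed point.
Sat(A[p U EF (¬b ∧ ¬p)]) = {t0, t1, t3, t4, t5, t6, t7}

{t0, t1, t3, t4, t5, t6, t7}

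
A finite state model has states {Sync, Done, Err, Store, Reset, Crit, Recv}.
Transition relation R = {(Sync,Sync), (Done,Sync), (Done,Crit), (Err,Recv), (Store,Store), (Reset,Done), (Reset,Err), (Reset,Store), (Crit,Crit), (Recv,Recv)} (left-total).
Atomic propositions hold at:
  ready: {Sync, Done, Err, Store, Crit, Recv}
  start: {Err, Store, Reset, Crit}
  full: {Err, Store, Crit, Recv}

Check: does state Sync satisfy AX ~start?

Yes

Sat(~start) = {Sync, Done, Recv}
Sat(AX ~start) = {s : every successor in {Sync, Done, Recv}} = {Sync, Err, Recv}
Sync ∈ Sat(AX ~start) = {Sync, Err, Recv}, so the formula holds at Sync.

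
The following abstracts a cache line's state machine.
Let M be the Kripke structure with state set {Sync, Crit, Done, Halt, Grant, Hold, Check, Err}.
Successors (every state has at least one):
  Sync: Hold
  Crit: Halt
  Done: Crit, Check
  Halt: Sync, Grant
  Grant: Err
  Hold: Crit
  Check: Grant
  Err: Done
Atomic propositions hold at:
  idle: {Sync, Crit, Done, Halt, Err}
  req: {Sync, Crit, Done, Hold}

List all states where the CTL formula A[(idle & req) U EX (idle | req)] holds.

Sat(idle & req) = {Sync, Crit, Done}
Sat(idle | req) = {Sync, Crit, Done, Halt, Hold, Err}
Sat(EX (idle | req)) = {s : some successor in {Sync, Crit, Done, Halt, Hold, Err}} = {Sync, Crit, Done, Halt, Grant, Hold, Err}
A[(idle & req) U EX (idle | req)]: least fixpoint, start Z0 = Sat(EX (idle | req)) = {Sync, Crit, Done, Halt, Grant, Hold, Err}, add states in Sat(idle & req) with every successor in Z. Already a fixed point.
Sat(A[(idle & req) U EX (idle | req)]) = {Sync, Crit, Done, Halt, Grant, Hold, Err}

{Sync, Crit, Done, Halt, Grant, Hold, Err}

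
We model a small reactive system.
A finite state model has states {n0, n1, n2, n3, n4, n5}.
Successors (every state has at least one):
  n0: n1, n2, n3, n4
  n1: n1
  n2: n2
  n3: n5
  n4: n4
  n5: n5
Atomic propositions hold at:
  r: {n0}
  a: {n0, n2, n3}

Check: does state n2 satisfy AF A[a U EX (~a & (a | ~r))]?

No

Sat(~a) = {n1, n4, n5}
Sat(~r) = {n1, n2, n3, n4, n5}
Sat(a | ~r) = {n0, n1, n2, n3, n4, n5}
Sat(~a & (a | ~r)) = {n1, n4, n5}
Sat(EX (~a & (a | ~r))) = {s : some successor in {n1, n4, n5}} = {n0, n1, n3, n4, n5}
A[a U EX (~a & (a | ~r))]: least fixpoint, start Z0 = Sat(EX (~a & (a | ~r))) = {n0, n1, n3, n4, n5}, add states in Sat(a) with every successor in Z. Already a fixed point.
Sat(A[a U EX (~a & (a | ~r))]) = {n0, n1, n3, n4, n5}
AF A[a U EX (~a & (a | ~r))]: least fixpoint, start Z0 = {n0, n1, n3, n4, n5}, add states with every successor in Z. Already a fixed point.
Sat(AF A[a U EX (~a & (a | ~r))]) = {n0, n1, n3, n4, n5}
n2 ∉ Sat(AF A[a U EX (~a & (a | ~r))]) = {n0, n1, n3, n4, n5}, so the formula does not hold at n2.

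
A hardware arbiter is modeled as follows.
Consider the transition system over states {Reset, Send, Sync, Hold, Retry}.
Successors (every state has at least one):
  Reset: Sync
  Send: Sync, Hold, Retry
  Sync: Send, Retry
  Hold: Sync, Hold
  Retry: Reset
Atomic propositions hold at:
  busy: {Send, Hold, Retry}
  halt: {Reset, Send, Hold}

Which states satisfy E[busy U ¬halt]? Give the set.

{Send, Sync, Hold, Retry}

Sat(¬halt) = {Sync, Retry}
E[busy U ¬halt]: least fixpoint, start Z0 = Sat(¬halt) = {Sync, Retry}, add states in Sat(busy) with some successor in Z. Z1 = {Send, Sync, Hold, Retry}; fixed.
Sat(E[busy U ¬halt]) = {Send, Sync, Hold, Retry}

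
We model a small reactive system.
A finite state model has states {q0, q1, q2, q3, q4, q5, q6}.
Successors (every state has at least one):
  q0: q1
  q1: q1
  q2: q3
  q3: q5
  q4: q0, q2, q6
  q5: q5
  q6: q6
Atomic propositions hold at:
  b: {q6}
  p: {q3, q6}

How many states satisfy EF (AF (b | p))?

Sat(b | p) = {q3, q6}
AF (b | p): least fixpoint, start Z0 = {q3, q6}, add states with every successor in Z. Z1 = {q2, q3, q6}; fixed.
Sat(AF (b | p)) = {q2, q3, q6}
EF (AF (b | p)): least fixpoint, start Z0 = {q2, q3, q6}, add states with some successor in Z. Z1 = {q2, q3, q4, q6}; fixed.
Sat(EF (AF (b | p))) = {q2, q3, q4, q6}
|Sat(EF (AF (b | p)))| = |{q2, q3, q4, q6}| = 4.

4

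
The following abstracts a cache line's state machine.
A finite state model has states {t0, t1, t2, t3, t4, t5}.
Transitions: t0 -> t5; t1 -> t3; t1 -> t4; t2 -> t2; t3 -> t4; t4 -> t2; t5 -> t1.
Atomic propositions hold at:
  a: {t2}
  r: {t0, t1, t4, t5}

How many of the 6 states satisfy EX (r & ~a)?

4

Sat(~a) = {t0, t1, t3, t4, t5}
Sat(r & ~a) = {t0, t1, t4, t5}
Sat(EX (r & ~a)) = {s : some successor in {t0, t1, t4, t5}} = {t0, t1, t3, t5}
|Sat(EX (r & ~a))| = |{t0, t1, t3, t5}| = 4.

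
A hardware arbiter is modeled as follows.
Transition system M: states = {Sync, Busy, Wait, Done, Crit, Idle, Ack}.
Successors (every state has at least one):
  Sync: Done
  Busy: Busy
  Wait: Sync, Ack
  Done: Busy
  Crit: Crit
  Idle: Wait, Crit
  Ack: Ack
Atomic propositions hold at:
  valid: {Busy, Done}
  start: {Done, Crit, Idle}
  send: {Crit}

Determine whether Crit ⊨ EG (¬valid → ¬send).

Sat(¬valid) = {Sync, Wait, Crit, Idle, Ack}
Sat(¬send) = {Sync, Busy, Wait, Done, Idle, Ack}
Sat(¬valid → ¬send) = {Sync, Busy, Wait, Done, Idle, Ack}
EG (¬valid → ¬send): greatest fixpoint, start Z0 = {Sync, Busy, Wait, Done, Idle, Ack}, keep only states in Sat with some successor in Z. Already a fixed point.
Sat(EG (¬valid → ¬send)) = {Sync, Busy, Wait, Done, Idle, Ack}
Crit ∉ Sat(EG (¬valid → ¬send)) = {Sync, Busy, Wait, Done, Idle, Ack}, so the formula does not hold at Crit.

No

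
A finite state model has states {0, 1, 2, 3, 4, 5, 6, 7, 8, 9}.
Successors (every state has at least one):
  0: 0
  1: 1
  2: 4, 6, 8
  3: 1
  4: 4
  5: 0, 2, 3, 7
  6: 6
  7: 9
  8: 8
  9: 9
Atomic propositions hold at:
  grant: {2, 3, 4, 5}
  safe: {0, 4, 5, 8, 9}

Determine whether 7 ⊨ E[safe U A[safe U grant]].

No

A[safe U grant]: least fixpoint, start Z0 = Sat(grant) = {2, 3, 4, 5}, add states in Sat(safe) with every successor in Z. Already a fixed point.
Sat(A[safe U grant]) = {2, 3, 4, 5}
E[safe U A[safe U grant]]: least fixpoint, start Z0 = Sat(A[safe U grant]) = {2, 3, 4, 5}, add states in Sat(safe) with some successor in Z. Already a fixed point.
Sat(E[safe U A[safe U grant]]) = {2, 3, 4, 5}
7 ∉ Sat(E[safe U A[safe U grant]]) = {2, 3, 4, 5}, so the formula does not hold at 7.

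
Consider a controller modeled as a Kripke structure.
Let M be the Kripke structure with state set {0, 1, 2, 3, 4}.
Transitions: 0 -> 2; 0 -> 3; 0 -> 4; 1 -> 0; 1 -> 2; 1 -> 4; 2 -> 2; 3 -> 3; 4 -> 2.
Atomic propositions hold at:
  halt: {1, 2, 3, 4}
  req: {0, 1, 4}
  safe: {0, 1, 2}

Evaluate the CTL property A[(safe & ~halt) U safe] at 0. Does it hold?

Yes

Sat(~halt) = {0}
Sat(safe & ~halt) = {0}
A[(safe & ~halt) U safe]: least fixpoint, start Z0 = Sat(safe) = {0, 1, 2}, add states in Sat(safe & ~halt) with every successor in Z. Already a fixed point.
Sat(A[(safe & ~halt) U safe]) = {0, 1, 2}
0 ∈ Sat(A[(safe & ~halt) U safe]) = {0, 1, 2}, so the formula holds at 0.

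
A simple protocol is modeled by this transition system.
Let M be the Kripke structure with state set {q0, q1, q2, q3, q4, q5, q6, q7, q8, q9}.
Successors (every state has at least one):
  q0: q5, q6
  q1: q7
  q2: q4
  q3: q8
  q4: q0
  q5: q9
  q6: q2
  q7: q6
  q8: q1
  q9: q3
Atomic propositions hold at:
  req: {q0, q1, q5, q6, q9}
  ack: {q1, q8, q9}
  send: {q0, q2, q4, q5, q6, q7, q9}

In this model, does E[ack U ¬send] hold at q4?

No

Sat(¬send) = {q1, q3, q8}
E[ack U ¬send]: least fixpoint, start Z0 = Sat(¬send) = {q1, q3, q8}, add states in Sat(ack) with some successor in Z. Z1 = {q1, q3, q8, q9}; fixed.
Sat(E[ack U ¬send]) = {q1, q3, q8, q9}
q4 ∉ Sat(E[ack U ¬send]) = {q1, q3, q8, q9}, so the formula does not hold at q4.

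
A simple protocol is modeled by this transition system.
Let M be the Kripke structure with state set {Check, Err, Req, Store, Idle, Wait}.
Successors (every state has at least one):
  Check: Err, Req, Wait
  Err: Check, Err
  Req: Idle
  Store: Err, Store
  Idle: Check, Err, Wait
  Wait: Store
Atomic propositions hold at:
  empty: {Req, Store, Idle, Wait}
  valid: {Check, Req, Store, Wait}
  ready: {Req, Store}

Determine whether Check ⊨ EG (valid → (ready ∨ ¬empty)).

Yes

Sat(¬empty) = {Check, Err}
Sat(ready ∨ ¬empty) = {Check, Err, Req, Store}
Sat(valid → (ready ∨ ¬empty)) = {Check, Err, Req, Store, Idle}
EG (valid → (ready ∨ ¬empty)): greatest fixpoint, start Z0 = {Check, Err, Req, Store, Idle}, keep only states in Sat with some successor in Z. Already a fixed point.
Sat(EG (valid → (ready ∨ ¬empty))) = {Check, Err, Req, Store, Idle}
Check ∈ Sat(EG (valid → (ready ∨ ¬empty))) = {Check, Err, Req, Store, Idle}, so the formula holds at Check.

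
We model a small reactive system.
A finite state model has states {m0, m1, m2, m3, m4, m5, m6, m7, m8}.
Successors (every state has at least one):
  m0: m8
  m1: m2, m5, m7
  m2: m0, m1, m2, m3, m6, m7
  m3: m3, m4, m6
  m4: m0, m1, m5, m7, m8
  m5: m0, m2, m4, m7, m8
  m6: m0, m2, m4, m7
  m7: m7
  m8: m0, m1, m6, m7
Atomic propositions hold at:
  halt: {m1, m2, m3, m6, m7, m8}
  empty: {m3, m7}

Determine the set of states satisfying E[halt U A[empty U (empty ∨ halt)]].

{m1, m2, m3, m6, m7, m8}

Sat(empty ∨ halt) = {m1, m2, m3, m6, m7, m8}
A[empty U (empty ∨ halt)]: least fixpoint, start Z0 = Sat((empty ∨ halt)) = {m1, m2, m3, m6, m7, m8}, add states in Sat(empty) with every successor in Z. Already a fixed point.
Sat(A[empty U (empty ∨ halt)]) = {m1, m2, m3, m6, m7, m8}
E[halt U A[empty U (empty ∨ halt)]]: least fixpoint, start Z0 = Sat(A[empty U (empty ∨ halt)]) = {m1, m2, m3, m6, m7, m8}, add states in Sat(halt) with some successor in Z. Already a fixed point.
Sat(E[halt U A[empty U (empty ∨ halt)]]) = {m1, m2, m3, m6, m7, m8}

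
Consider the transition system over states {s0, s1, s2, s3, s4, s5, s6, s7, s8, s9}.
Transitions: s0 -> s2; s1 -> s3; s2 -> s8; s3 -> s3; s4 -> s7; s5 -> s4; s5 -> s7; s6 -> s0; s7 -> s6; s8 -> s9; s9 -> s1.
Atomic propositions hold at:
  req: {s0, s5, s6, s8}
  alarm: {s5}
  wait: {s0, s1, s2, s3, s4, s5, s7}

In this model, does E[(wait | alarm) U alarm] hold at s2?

Sat(wait | alarm) = {s0, s1, s2, s3, s4, s5, s7}
E[(wait | alarm) U alarm]: least fixpoint, start Z0 = Sat(alarm) = {s5}, add states in Sat(wait | alarm) with some successor in Z. Already a fixed point.
Sat(E[(wait | alarm) U alarm]) = {s5}
s2 ∉ Sat(E[(wait | alarm) U alarm]) = {s5}, so the formula does not hold at s2.

No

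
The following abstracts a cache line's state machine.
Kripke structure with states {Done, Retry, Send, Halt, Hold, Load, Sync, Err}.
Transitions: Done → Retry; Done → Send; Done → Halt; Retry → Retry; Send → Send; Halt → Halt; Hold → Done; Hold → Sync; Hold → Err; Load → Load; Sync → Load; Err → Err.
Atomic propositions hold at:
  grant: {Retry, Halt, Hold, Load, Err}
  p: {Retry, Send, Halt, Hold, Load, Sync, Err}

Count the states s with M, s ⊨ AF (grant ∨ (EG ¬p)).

6

Sat(¬p) = {Done}
EG ¬p: greatest fixpoint, start Z0 = {Done}, keep only states in Sat with some successor in Z. Z1 = ∅; fixed.
Sat(EG ¬p) = ∅
Sat(grant ∨ (EG ¬p)) = {Retry, Halt, Hold, Load, Err}
AF (grant ∨ (EG ¬p)): least fixpoint, start Z0 = {Retry, Halt, Hold, Load, Err}, add states with every successor in Z. Z1 = {Retry, Halt, Hold, Load, Sync, Err}; fixed.
Sat(AF (grant ∨ (EG ¬p))) = {Retry, Halt, Hold, Load, Sync, Err}
|Sat(AF (grant ∨ (EG ¬p)))| = |{Retry, Halt, Hold, Load, Sync, Err}| = 6.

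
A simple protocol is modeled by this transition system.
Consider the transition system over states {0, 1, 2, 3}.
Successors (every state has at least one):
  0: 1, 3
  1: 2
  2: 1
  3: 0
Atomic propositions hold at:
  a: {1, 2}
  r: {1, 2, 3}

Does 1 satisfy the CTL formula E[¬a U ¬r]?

No

Sat(¬a) = {0, 3}
Sat(¬r) = {0}
E[¬a U ¬r]: least fixpoint, start Z0 = Sat(¬r) = {0}, add states in Sat(¬a) with some successor in Z. Z1 = {0, 3}; fixed.
Sat(E[¬a U ¬r]) = {0, 3}
1 ∉ Sat(E[¬a U ¬r]) = {0, 3}, so the formula does not hold at 1.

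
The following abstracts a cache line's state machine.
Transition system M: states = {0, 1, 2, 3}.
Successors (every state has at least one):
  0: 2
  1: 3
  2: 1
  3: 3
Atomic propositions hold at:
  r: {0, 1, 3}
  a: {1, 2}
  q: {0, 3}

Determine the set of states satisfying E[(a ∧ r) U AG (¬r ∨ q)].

Sat(a ∧ r) = {1}
Sat(¬r) = {2}
Sat(¬r ∨ q) = {0, 2, 3}
AG (¬r ∨ q): greatest fixpoint, start Z0 = {0, 2, 3}, keep only states in Sat with every successor in Z. Z1 = {0, 3}; Z2 = {3}; fixed.
Sat(AG (¬r ∨ q)) = {3}
E[(a ∧ r) U AG (¬r ∨ q)]: least fixpoint, start Z0 = Sat(AG (¬r ∨ q)) = {3}, add states in Sat(a ∧ r) with some successor in Z. Z1 = {1, 3}; fixed.
Sat(E[(a ∧ r) U AG (¬r ∨ q)]) = {1, 3}

{1, 3}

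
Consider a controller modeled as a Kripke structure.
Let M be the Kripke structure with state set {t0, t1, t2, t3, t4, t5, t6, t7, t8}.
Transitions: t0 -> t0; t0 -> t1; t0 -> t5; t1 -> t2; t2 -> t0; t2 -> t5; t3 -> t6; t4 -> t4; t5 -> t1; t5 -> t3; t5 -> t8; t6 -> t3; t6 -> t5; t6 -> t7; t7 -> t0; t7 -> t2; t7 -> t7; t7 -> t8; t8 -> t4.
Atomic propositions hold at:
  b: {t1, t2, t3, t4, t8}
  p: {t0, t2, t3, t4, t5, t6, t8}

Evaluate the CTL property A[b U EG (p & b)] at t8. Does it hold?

Yes

Sat(p & b) = {t2, t3, t4, t8}
EG (p & b): greatest fixpoint, start Z0 = {t2, t3, t4, t8}, keep only states in Sat with some successor in Z. Z1 = {t4, t8}; fixed.
Sat(EG (p & b)) = {t4, t8}
A[b U EG (p & b)]: least fixpoint, start Z0 = Sat(EG (p & b)) = {t4, t8}, add states in Sat(b) with every successor in Z. Already a fixed point.
Sat(A[b U EG (p & b)]) = {t4, t8}
t8 ∈ Sat(A[b U EG (p & b)]) = {t4, t8}, so the formula holds at t8.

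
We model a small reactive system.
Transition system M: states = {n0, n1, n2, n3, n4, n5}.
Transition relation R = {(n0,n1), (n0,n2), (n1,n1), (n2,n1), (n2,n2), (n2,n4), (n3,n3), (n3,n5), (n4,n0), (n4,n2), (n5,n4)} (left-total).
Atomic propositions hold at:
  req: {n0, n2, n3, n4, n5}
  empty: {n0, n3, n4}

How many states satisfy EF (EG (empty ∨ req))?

5

Sat(empty ∨ req) = {n0, n2, n3, n4, n5}
EG (empty ∨ req): greatest fixpoint, start Z0 = {n0, n2, n3, n4, n5}, keep only states in Sat with some successor in Z. Already a fixed point.
Sat(EG (empty ∨ req)) = {n0, n2, n3, n4, n5}
EF (EG (empty ∨ req)): least fixpoint, start Z0 = {n0, n2, n3, n4, n5}, add states with some successor in Z. Already a fixed point.
Sat(EF (EG (empty ∨ req))) = {n0, n2, n3, n4, n5}
|Sat(EF (EG (empty ∨ req)))| = |{n0, n2, n3, n4, n5}| = 5.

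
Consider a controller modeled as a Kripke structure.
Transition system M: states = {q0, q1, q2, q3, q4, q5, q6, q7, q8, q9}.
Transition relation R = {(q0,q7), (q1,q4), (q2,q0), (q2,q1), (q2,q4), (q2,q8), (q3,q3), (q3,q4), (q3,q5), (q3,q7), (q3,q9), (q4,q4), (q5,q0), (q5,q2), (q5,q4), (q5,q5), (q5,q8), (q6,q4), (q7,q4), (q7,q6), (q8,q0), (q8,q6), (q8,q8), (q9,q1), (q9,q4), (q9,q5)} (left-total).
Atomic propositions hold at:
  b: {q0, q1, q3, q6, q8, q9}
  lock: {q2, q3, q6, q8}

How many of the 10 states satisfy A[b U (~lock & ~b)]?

7

Sat(~lock) = {q0, q1, q4, q5, q7, q9}
Sat(~b) = {q2, q4, q5, q7}
Sat(~lock & ~b) = {q4, q5, q7}
A[b U (~lock & ~b)]: least fixpoint, start Z0 = Sat((~lock & ~b)) = {q4, q5, q7}, add states in Sat(b) with every successor in Z. Z1 = {q0, q1, q4, q5, q6, q7}; Z2 = {q0, q1, q4, q5, q6, q7, q9}; fixed.
Sat(A[b U (~lock & ~b)]) = {q0, q1, q4, q5, q6, q7, q9}
|Sat(A[b U (~lock & ~b)])| = |{q0, q1, q4, q5, q6, q7, q9}| = 7.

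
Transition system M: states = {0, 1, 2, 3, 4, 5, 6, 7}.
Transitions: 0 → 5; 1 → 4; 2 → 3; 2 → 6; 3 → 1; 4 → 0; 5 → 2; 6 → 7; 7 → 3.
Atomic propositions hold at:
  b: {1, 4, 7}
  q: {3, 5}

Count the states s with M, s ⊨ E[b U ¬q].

Sat(¬q) = {0, 1, 2, 4, 6, 7}
E[b U ¬q]: least fixpoint, start Z0 = Sat(¬q) = {0, 1, 2, 4, 6, 7}, add states in Sat(b) with some successor in Z. Already a fixed point.
Sat(E[b U ¬q]) = {0, 1, 2, 4, 6, 7}
|Sat(E[b U ¬q])| = |{0, 1, 2, 4, 6, 7}| = 6.

6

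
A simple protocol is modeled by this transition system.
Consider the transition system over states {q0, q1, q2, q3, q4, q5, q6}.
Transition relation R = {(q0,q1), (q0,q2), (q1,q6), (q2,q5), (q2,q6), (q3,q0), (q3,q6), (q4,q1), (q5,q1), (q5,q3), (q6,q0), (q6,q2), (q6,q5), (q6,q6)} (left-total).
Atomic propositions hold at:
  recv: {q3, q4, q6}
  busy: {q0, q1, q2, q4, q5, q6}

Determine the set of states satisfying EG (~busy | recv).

{q3, q6}

Sat(~busy) = {q3}
Sat(~busy | recv) = {q3, q4, q6}
EG (~busy | recv): greatest fixpoint, start Z0 = {q3, q4, q6}, keep only states in Sat with some successor in Z. Z1 = {q3, q6}; fixed.
Sat(EG (~busy | recv)) = {q3, q6}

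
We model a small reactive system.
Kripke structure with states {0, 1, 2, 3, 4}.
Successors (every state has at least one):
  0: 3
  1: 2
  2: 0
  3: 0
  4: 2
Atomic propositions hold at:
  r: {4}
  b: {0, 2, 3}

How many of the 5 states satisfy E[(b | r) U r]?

1

Sat(b | r) = {0, 2, 3, 4}
E[(b | r) U r]: least fixpoint, start Z0 = Sat(r) = {4}, add states in Sat(b | r) with some successor in Z. Already a fixed point.
Sat(E[(b | r) U r]) = {4}
|Sat(E[(b | r) U r])| = |{4}| = 1.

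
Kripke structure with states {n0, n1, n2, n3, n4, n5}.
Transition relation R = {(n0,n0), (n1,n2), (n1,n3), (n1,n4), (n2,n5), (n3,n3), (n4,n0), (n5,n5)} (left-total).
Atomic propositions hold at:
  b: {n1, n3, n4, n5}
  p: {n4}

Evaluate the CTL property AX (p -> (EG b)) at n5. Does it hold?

EG b: greatest fixpoint, start Z0 = {n1, n3, n4, n5}, keep only states in Sat with some successor in Z. Z1 = {n1, n3, n5}; fixed.
Sat(EG b) = {n1, n3, n5}
Sat(p -> (EG b)) = {n0, n1, n2, n3, n5}
Sat(AX (p -> (EG b))) = {s : every successor in {n0, n1, n2, n3, n5}} = {n0, n2, n3, n4, n5}
n5 ∈ Sat(AX (p -> (EG b))) = {n0, n2, n3, n4, n5}, so the formula holds at n5.

Yes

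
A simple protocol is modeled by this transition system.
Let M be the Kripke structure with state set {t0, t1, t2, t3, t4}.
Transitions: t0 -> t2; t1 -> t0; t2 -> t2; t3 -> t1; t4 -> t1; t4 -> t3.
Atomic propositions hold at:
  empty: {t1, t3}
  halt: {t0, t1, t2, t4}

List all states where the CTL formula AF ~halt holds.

Sat(~halt) = {t3}
AF ~halt: least fixpoint, start Z0 = {t3}, add states with every successor in Z. Already a fixed point.
Sat(AF ~halt) = {t3}

{t3}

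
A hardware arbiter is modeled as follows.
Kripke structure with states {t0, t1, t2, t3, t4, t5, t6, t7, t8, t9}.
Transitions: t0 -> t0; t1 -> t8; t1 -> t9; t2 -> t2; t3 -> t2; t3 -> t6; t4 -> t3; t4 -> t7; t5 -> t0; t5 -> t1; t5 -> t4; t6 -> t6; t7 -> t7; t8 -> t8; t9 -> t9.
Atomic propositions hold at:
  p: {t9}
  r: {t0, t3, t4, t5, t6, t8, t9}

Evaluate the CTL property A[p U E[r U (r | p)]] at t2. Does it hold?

No

Sat(r | p) = {t0, t3, t4, t5, t6, t8, t9}
E[r U (r | p)]: least fixpoint, start Z0 = Sat((r | p)) = {t0, t3, t4, t5, t6, t8, t9}, add states in Sat(r) with some successor in Z. Already a fixed point.
Sat(E[r U (r | p)]) = {t0, t3, t4, t5, t6, t8, t9}
A[p U E[r U (r | p)]]: least fixpoint, start Z0 = Sat(E[r U (r | p)]) = {t0, t3, t4, t5, t6, t8, t9}, add states in Sat(p) with every successor in Z. Already a fixed point.
Sat(A[p U E[r U (r | p)]]) = {t0, t3, t4, t5, t6, t8, t9}
t2 ∉ Sat(A[p U E[r U (r | p)]]) = {t0, t3, t4, t5, t6, t8, t9}, so the formula does not hold at t2.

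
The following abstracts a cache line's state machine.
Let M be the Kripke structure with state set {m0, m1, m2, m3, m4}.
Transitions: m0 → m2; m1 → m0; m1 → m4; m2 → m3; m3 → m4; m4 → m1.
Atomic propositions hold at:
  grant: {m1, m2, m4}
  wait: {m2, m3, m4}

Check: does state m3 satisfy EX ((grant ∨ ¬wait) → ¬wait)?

Sat(¬wait) = {m0, m1}
Sat(grant ∨ ¬wait) = {m0, m1, m2, m4}
Sat((grant ∨ ¬wait) → ¬wait) = {m0, m1, m3}
Sat(EX ((grant ∨ ¬wait) → ¬wait)) = {s : some successor in {m0, m1, m3}} = {m1, m2, m4}
m3 ∉ Sat(EX ((grant ∨ ¬wait) → ¬wait)) = {m1, m2, m4}, so the formula does not hold at m3.

No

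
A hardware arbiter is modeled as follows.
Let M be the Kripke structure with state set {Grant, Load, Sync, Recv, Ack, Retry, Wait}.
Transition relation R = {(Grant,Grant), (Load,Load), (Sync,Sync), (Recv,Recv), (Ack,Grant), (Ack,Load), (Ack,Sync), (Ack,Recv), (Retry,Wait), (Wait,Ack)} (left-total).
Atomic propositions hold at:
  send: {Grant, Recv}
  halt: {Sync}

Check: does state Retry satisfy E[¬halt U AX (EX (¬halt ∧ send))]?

Sat(¬halt) = {Grant, Load, Recv, Ack, Retry, Wait}
Sat(¬halt ∧ send) = {Grant, Recv}
Sat(EX (¬halt ∧ send)) = {s : some successor in {Grant, Recv}} = {Grant, Recv, Ack}
Sat(AX (EX (¬halt ∧ send))) = {s : every successor in {Grant, Recv, Ack}} = {Grant, Recv, Wait}
E[¬halt U AX (EX (¬halt ∧ send))]: least fixpoint, start Z0 = Sat(AX (EX (¬halt ∧ send))) = {Grant, Recv, Wait}, add states in Sat(¬halt) with some successor in Z. Z1 = {Grant, Recv, Ack, Retry, Wait}; fixed.
Sat(E[¬halt U AX (EX (¬halt ∧ send))]) = {Grant, Recv, Ack, Retry, Wait}
Retry ∈ Sat(E[¬halt U AX (EX (¬halt ∧ send))]) = {Grant, Recv, Ack, Retry, Wait}, so the formula holds at Retry.

Yes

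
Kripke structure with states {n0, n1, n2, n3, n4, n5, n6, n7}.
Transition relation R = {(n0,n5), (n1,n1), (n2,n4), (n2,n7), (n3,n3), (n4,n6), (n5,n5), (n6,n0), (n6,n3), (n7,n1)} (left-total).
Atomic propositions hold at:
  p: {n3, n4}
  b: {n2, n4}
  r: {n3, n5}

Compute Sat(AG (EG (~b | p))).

Sat(~b) = {n0, n1, n3, n5, n6, n7}
Sat(~b | p) = {n0, n1, n3, n4, n5, n6, n7}
EG (~b | p): greatest fixpoint, start Z0 = {n0, n1, n3, n4, n5, n6, n7}, keep only states in Sat with some successor in Z. Already a fixed point.
Sat(EG (~b | p)) = {n0, n1, n3, n4, n5, n6, n7}
AG (EG (~b | p)): greatest fixpoint, start Z0 = {n0, n1, n3, n4, n5, n6, n7}, keep only states in Sat with every successor in Z. Already a fixed point.
Sat(AG (EG (~b | p))) = {n0, n1, n3, n4, n5, n6, n7}

{n0, n1, n3, n4, n5, n6, n7}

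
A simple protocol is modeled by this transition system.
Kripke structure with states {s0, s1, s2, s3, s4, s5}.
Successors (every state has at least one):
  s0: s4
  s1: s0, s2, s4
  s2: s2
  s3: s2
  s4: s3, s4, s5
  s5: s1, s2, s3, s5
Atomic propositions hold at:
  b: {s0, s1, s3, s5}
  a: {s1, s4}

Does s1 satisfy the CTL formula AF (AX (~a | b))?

Sat(~a) = {s0, s2, s3, s5}
Sat(~a | b) = {s0, s1, s2, s3, s5}
Sat(AX (~a | b)) = {s : every successor in {s0, s1, s2, s3, s5}} = {s2, s3, s5}
AF (AX (~a | b)): least fixpoint, start Z0 = {s2, s3, s5}, add states with every successor in Z. Already a fixed point.
Sat(AF (AX (~a | b))) = {s2, s3, s5}
s1 ∉ Sat(AF (AX (~a | b))) = {s2, s3, s5}, so the formula does not hold at s1.

No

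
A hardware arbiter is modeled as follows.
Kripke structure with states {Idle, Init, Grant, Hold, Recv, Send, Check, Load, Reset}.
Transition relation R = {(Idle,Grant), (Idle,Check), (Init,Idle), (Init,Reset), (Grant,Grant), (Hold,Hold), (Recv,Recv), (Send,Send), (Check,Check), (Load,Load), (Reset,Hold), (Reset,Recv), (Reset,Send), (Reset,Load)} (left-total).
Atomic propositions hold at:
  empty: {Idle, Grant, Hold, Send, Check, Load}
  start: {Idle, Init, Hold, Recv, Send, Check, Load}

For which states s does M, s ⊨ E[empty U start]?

{Idle, Init, Hold, Recv, Send, Check, Load}

E[empty U start]: least fixpoint, start Z0 = Sat(start) = {Idle, Init, Hold, Recv, Send, Check, Load}, add states in Sat(empty) with some successor in Z. Already a fixed point.
Sat(E[empty U start]) = {Idle, Init, Hold, Recv, Send, Check, Load}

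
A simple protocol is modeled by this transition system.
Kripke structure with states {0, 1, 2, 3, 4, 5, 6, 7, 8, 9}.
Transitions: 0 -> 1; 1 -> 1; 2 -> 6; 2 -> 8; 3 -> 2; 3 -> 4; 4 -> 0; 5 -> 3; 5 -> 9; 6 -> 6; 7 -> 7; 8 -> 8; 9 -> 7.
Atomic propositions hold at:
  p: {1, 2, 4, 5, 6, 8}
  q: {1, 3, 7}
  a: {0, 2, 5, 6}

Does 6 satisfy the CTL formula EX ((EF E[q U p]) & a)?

E[q U p]: least fixpoint, start Z0 = Sat(p) = {1, 2, 4, 5, 6, 8}, add states in Sat(q) with some successor in Z. Z1 = {1, 2, 3, 4, 5, 6, 8}; fixed.
Sat(E[q U p]) = {1, 2, 3, 4, 5, 6, 8}
EF E[q U p]: least fixpoint, start Z0 = {1, 2, 3, 4, 5, 6, 8}, add states with some successor in Z. Z1 = {0, 1, 2, 3, 4, 5, 6, 8}; fixed.
Sat(EF E[q U p]) = {0, 1, 2, 3, 4, 5, 6, 8}
Sat((EF E[q U p]) & a) = {0, 2, 5, 6}
Sat(EX ((EF E[q U p]) & a)) = {s : some successor in {0, 2, 5, 6}} = {2, 3, 4, 6}
6 ∈ Sat(EX ((EF E[q U p]) & a)) = {2, 3, 4, 6}, so the formula holds at 6.

Yes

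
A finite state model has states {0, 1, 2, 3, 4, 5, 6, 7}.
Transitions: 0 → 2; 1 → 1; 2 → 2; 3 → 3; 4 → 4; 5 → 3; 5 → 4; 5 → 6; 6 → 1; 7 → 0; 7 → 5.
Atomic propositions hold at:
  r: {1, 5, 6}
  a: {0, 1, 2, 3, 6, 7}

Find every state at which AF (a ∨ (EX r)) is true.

Sat(EX r) = {s : some successor in {1, 5, 6}} = {1, 5, 6, 7}
Sat(a ∨ (EX r)) = {0, 1, 2, 3, 5, 6, 7}
AF (a ∨ (EX r)): least fixpoint, start Z0 = {0, 1, 2, 3, 5, 6, 7}, add states with every successor in Z. Already a fixed point.
Sat(AF (a ∨ (EX r))) = {0, 1, 2, 3, 5, 6, 7}

{0, 1, 2, 3, 5, 6, 7}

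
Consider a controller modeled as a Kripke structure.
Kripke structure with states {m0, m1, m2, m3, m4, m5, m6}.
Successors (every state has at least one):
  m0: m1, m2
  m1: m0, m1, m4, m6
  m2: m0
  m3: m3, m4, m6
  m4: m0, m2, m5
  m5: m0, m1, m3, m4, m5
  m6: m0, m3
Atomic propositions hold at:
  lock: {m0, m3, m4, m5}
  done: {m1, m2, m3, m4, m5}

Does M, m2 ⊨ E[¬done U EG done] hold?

Sat(¬done) = {m0, m6}
EG done: greatest fixpoint, start Z0 = {m1, m2, m3, m4, m5}, keep only states in Sat with some successor in Z. Z1 = {m1, m3, m4, m5}; fixed.
Sat(EG done) = {m1, m3, m4, m5}
E[¬done U EG done]: least fixpoint, start Z0 = Sat(EG done) = {m1, m3, m4, m5}, add states in Sat(¬done) with some successor in Z. Z1 = {m0, m1, m3, m4, m5, m6}; fixed.
Sat(E[¬done U EG done]) = {m0, m1, m3, m4, m5, m6}
m2 ∉ Sat(E[¬done U EG done]) = {m0, m1, m3, m4, m5, m6}, so the formula does not hold at m2.

No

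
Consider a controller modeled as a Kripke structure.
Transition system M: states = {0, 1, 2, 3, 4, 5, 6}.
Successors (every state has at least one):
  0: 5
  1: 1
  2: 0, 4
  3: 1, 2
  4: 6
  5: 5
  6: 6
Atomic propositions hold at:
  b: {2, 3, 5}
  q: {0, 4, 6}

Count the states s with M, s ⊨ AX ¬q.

4

Sat(¬q) = {1, 2, 3, 5}
Sat(AX ¬q) = {s : every successor in {1, 2, 3, 5}} = {0, 1, 3, 5}
|Sat(AX ¬q)| = |{0, 1, 3, 5}| = 4.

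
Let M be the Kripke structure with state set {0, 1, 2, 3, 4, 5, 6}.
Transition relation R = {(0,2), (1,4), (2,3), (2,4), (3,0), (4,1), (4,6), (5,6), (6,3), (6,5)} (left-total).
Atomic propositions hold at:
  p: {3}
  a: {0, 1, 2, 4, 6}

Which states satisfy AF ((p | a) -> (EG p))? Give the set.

Sat(p | a) = {0, 1, 2, 3, 4, 6}
EG p: greatest fixpoint, start Z0 = {3}, keep only states in Sat with some successor in Z. Z1 = ∅; fixed.
Sat(EG p) = ∅
Sat((p | a) -> (EG p)) = {5}
AF ((p | a) -> (EG p)): least fixpoint, start Z0 = {5}, add states with every successor in Z. Already a fixed point.
Sat(AF ((p | a) -> (EG p))) = {5}

{5}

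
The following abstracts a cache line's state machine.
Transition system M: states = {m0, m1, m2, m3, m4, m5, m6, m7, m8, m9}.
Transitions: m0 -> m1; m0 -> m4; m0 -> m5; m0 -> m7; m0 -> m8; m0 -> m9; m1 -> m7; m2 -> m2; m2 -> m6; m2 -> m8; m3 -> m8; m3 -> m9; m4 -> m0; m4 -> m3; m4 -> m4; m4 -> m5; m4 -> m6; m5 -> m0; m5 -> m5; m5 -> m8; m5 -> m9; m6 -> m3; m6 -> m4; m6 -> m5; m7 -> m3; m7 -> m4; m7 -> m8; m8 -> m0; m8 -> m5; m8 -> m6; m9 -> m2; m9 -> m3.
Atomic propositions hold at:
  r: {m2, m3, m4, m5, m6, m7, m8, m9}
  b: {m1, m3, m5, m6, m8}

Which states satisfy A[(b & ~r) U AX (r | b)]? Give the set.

Sat(~r) = {m0, m1}
Sat(b & ~r) = {m1}
Sat(r | b) = {m1, m2, m3, m4, m5, m6, m7, m8, m9}
Sat(AX (r | b)) = {s : every successor in {m1, m2, m3, m4, m5, m6, m7, m8, m9}} = {m0, m1, m2, m3, m6, m7, m9}
A[(b & ~r) U AX (r | b)]: least fixpoint, start Z0 = Sat(AX (r | b)) = {m0, m1, m2, m3, m6, m7, m9}, add states in Sat(b & ~r) with every successor in Z. Already a fixed point.
Sat(A[(b & ~r) U AX (r | b)]) = {m0, m1, m2, m3, m6, m7, m9}

{m0, m1, m2, m3, m6, m7, m9}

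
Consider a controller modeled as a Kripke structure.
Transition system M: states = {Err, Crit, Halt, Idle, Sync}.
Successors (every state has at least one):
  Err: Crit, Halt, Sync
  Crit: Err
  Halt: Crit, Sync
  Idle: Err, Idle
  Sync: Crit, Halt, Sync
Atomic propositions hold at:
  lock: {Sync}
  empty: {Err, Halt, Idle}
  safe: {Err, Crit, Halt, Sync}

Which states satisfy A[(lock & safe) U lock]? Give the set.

{Sync}

Sat(lock & safe) = {Sync}
A[(lock & safe) U lock]: least fixpoint, start Z0 = Sat(lock) = {Sync}, add states in Sat(lock & safe) with every successor in Z. Already a fixed point.
Sat(A[(lock & safe) U lock]) = {Sync}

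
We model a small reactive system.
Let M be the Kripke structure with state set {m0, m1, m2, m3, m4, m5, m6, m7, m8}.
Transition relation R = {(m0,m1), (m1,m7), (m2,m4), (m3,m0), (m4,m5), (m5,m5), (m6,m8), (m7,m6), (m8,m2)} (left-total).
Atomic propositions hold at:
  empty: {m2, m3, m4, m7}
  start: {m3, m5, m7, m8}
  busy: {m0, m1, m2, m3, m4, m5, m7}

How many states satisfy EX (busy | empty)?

7

Sat(busy | empty) = {m0, m1, m2, m3, m4, m5, m7}
Sat(EX (busy | empty)) = {s : some successor in {m0, m1, m2, m3, m4, m5, m7}} = {m0, m1, m2, m3, m4, m5, m8}
|Sat(EX (busy | empty))| = |{m0, m1, m2, m3, m4, m5, m8}| = 7.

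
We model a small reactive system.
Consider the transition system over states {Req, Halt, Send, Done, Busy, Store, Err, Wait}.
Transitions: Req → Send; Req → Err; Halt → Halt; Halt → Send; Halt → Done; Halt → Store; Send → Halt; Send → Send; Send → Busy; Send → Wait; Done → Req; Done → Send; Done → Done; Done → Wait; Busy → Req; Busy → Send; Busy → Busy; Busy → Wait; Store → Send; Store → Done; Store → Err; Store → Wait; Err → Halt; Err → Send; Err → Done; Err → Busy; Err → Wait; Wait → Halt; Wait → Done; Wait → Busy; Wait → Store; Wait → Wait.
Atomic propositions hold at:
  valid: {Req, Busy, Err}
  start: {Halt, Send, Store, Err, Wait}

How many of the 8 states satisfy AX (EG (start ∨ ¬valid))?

Sat(¬valid) = {Halt, Send, Done, Store, Wait}
Sat(start ∨ ¬valid) = {Halt, Send, Done, Store, Err, Wait}
EG (start ∨ ¬valid): greatest fixpoint, start Z0 = {Halt, Send, Done, Store, Err, Wait}, keep only states in Sat with some successor in Z. Already a fixed point.
Sat(EG (start ∨ ¬valid)) = {Halt, Send, Done, Store, Err, Wait}
Sat(AX (EG (start ∨ ¬valid))) = {s : every successor in {Halt, Send, Done, Store, Err, Wait}} = {Req, Halt, Store}
|Sat(AX (EG (start ∨ ¬valid)))| = |{Req, Halt, Store}| = 3.

3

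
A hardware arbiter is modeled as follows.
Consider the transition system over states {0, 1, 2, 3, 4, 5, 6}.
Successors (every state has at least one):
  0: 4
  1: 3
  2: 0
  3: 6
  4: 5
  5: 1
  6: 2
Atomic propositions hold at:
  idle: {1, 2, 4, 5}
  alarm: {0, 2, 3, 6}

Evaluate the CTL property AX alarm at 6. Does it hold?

Sat(AX alarm) = {s : every successor in {0, 2, 3, 6}} = {1, 2, 3, 6}
6 ∈ Sat(AX alarm) = {1, 2, 3, 6}, so the formula holds at 6.

Yes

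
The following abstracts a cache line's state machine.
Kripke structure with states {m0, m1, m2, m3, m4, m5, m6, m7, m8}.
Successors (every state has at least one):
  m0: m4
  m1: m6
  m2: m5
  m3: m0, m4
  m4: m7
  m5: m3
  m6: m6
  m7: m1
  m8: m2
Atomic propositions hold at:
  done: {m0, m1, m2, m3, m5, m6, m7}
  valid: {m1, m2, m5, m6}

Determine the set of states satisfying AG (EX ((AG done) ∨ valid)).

AG done: greatest fixpoint, start Z0 = {m0, m1, m2, m3, m5, m6, m7}, keep only states in Sat with every successor in Z. Z1 = {m1, m2, m5, m6, m7}; Z2 = {m1, m2, m6, m7}; Z3 = {m1, m6, m7}; fixed.
Sat(AG done) = {m1, m6, m7}
Sat((AG done) ∨ valid) = {m1, m2, m5, m6, m7}
Sat(EX ((AG done) ∨ valid)) = {s : some successor in {m1, m2, m5, m6, m7}} = {m1, m2, m4, m6, m7, m8}
AG (EX ((AG done) ∨ valid)): greatest fixpoint, start Z0 = {m1, m2, m4, m6, m7, m8}, keep only states in Sat with every successor in Z. Z1 = {m1, m4, m6, m7, m8}; Z2 = {m1, m4, m6, m7}; fixed.
Sat(AG (EX ((AG done) ∨ valid))) = {m1, m4, m6, m7}

{m1, m4, m6, m7}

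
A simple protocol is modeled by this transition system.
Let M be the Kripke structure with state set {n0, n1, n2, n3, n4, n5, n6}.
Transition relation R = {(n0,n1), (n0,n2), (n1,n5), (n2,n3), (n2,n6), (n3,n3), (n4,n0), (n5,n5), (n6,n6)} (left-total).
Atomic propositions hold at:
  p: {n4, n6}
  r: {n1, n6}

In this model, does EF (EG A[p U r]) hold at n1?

A[p U r]: least fixpoint, start Z0 = Sat(r) = {n1, n6}, add states in Sat(p) with every successor in Z. Already a fixed point.
Sat(A[p U r]) = {n1, n6}
EG A[p U r]: greatest fixpoint, start Z0 = {n1, n6}, keep only states in Sat with some successor in Z. Z1 = {n6}; fixed.
Sat(EG A[p U r]) = {n6}
EF (EG A[p U r]): least fixpoint, start Z0 = {n6}, add states with some successor in Z. Z1 = {n2, n6}; Z2 = {n0, n2, n6}; Z3 = {n0, n2, n4, n6}; fixed.
Sat(EF (EG A[p U r])) = {n0, n2, n4, n6}
n1 ∉ Sat(EF (EG A[p U r])) = {n0, n2, n4, n6}, so the formula does not hold at n1.

No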